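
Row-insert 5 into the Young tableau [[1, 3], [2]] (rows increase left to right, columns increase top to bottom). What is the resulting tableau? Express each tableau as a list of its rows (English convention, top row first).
[[1, 3, 5], [2]]

5 is larger than every entry of row 1, so it is appended to row 1. The new tableau is [[1, 3, 5], [2]].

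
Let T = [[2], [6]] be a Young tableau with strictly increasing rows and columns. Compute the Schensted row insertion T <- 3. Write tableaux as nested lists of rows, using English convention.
[[2, 3], [6]]

3 is larger than every entry of row 1, so it is appended to row 1. The new tableau is [[2, 3], [6]].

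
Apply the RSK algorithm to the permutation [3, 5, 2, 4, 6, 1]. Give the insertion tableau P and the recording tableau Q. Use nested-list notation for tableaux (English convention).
Insert each entry of the permutation into P by Schensted row insertion, recording in Q the position of each new cell.

Insert 3: appended to row 1. P = [[3]].
Insert 5: appended to row 1. P = [[3, 5]].
Insert 2: 2 bumps 3 from row 1; 3 starts row 2. P = [[2, 5], [3]].
Insert 4: 4 bumps 5 from row 1; 5 appends to row 2. P = [[2, 4], [3, 5]].
Insert 6: appended to row 1. P = [[2, 4, 6], [3, 5]].
Insert 1: 1 bumps 2 from row 1; 2 bumps 3 from row 2; 3 starts row 3. P = [[1, 4, 6], [2, 5], [3]].

So P = [[1, 4, 6], [2, 5], [3]], Q = [[1, 2, 5], [3, 4], [6]].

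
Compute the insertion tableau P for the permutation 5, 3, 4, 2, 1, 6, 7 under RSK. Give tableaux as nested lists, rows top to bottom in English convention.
P = [[1, 4, 6, 7], [2], [3], [5]]

After inserting 5: P = [[5]].
After inserting 3: P = [[3], [5]].
After inserting 4: P = [[3, 4], [5]].
After inserting 2: P = [[2, 4], [3], [5]].
After inserting 1: P = [[1, 4], [2], [3], [5]].
After inserting 6: P = [[1, 4, 6], [2], [3], [5]].
After inserting 7: P = [[1, 4, 6, 7], [2], [3], [5]].

So P = [[1, 4, 6, 7], [2], [3], [5]].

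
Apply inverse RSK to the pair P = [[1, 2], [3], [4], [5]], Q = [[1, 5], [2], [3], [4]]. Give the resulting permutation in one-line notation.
Reverse the RSK construction: for i from n down to 1, find the cell of Q containing i, remove the entry at that cell from P, and reverse-bump it up through P; the value ejected from row 1 is w(i).

Step i=5: Q has 5 at row 1, column 2; remove that cell from P, ejecting 2. So w(5) = 2. P is now [[1], [3], [4], [5]].
Step i=4: Q has 4 at row 4, column 1; remove 5 from row 4 of P and reverse-bump: 5 enters row 3 and ejects 4; 4 enters row 2 and ejects 3; 3 enters row 1 and ejects 1. So w(4) = 1. P is now [[3], [4], [5]].
Step i=3: Q has 3 at row 3, column 1; remove 5 from row 3 of P and reverse-bump: 5 enters row 2 and ejects 4; 4 enters row 1 and ejects 3. So w(3) = 3. P is now [[4], [5]].
Step i=2: Q has 2 at row 2, column 1; remove 5 from row 2 of P and reverse-bump: 5 enters row 1 and ejects 4. So w(2) = 4. P is now [[5]].
Step i=1: Q has 1 at row 1, column 1; remove that cell from P, ejecting 5. So w(1) = 5. P is now [].

So w = 5 4 3 1 2.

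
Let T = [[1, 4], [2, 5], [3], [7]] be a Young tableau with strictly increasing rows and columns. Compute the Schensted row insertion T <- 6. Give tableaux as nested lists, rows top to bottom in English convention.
6 is larger than every entry of row 1, so it is appended to row 1. The new tableau is [[1, 4, 6], [2, 5], [3], [7]].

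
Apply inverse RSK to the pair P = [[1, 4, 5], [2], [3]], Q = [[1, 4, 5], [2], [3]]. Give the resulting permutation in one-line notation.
Reverse the RSK construction: for i from n down to 1, find the cell of Q containing i, remove the entry at that cell from P, and reverse-bump it up through P; the value ejected from row 1 is w(i).

Step i=5: Q has 5 at row 1, column 3; remove that cell from P, ejecting 5. So w(5) = 5. P is now [[1, 4], [2], [3]].
Step i=4: Q has 4 at row 1, column 2; remove that cell from P, ejecting 4. So w(4) = 4. P is now [[1], [2], [3]].
Step i=3: Q has 3 at row 3, column 1; remove 3 from row 3 of P and reverse-bump: 3 enters row 2 and ejects 2; 2 enters row 1 and ejects 1. So w(3) = 1. P is now [[2], [3]].
Step i=2: Q has 2 at row 2, column 1; remove 3 from row 2 of P and reverse-bump: 3 enters row 1 and ejects 2. So w(2) = 2. P is now [[3]].
Step i=1: Q has 1 at row 1, column 1; remove that cell from P, ejecting 3. So w(1) = 3. P is now [].

So w = 3 2 1 4 5.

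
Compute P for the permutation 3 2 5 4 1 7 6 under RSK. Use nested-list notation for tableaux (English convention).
Insert 3: appended to row 1. P = [[3]].
Insert 2: 2 bumps 3 from row 1; 3 starts row 2. P = [[2], [3]].
Insert 5: appended to row 1. P = [[2, 5], [3]].
Insert 4: 4 bumps 5 from row 1; 5 appends to row 2. P = [[2, 4], [3, 5]].
Insert 1: 1 bumps 2 from row 1; 2 bumps 3 from row 2; 3 starts row 3. P = [[1, 4], [2, 5], [3]].
Insert 7: appended to row 1. P = [[1, 4, 7], [2, 5], [3]].
Insert 6: 6 bumps 7 from row 1; 7 appends to row 2. P = [[1, 4, 6], [2, 5, 7], [3]].

So P = [[1, 4, 6], [2, 5, 7], [3]].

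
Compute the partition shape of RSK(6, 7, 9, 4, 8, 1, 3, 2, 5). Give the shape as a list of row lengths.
RSK row insertion gives P = [[1, 2, 5], [3, 7, 8], [4, 9], [6]], which has shape [3, 3, 2, 1].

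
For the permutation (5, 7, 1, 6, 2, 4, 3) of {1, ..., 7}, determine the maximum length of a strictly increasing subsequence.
3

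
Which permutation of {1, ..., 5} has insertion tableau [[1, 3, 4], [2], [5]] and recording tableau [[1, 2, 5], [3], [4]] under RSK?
2 5 3 1 4

Reverse the RSK construction: for i from n down to 1, find the cell of Q containing i, remove the entry at that cell from P, and reverse-bump it up through P; the value ejected from row 1 is w(i).

Step i=5: Q has 5 at row 1, column 3; remove that cell from P, ejecting 4. So w(5) = 4. P is now [[1, 3], [2], [5]].
Step i=4: Q has 4 at row 3, column 1; remove 5 from row 3 of P and reverse-bump: 5 enters row 2 and ejects 2; 2 enters row 1 and ejects 1. So w(4) = 1. P is now [[2, 3], [5]].
Step i=3: Q has 3 at row 2, column 1; remove 5 from row 2 of P and reverse-bump: 5 enters row 1 and ejects 3. So w(3) = 3. P is now [[2, 5]].
Step i=2: Q has 2 at row 1, column 2; remove that cell from P, ejecting 5. So w(2) = 5. P is now [[2]].
Step i=1: Q has 1 at row 1, column 1; remove that cell from P, ejecting 2. So w(1) = 2. P is now [].

So w = 2 5 3 1 4.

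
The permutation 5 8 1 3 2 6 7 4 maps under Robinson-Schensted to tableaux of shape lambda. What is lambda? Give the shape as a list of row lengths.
Row-insert each entry into an empty tableau.

After inserting 5: P = [[5]].
After inserting 8: P = [[5, 8]].
After inserting 1: P = [[1, 8], [5]].
After inserting 3: P = [[1, 3], [5, 8]].
After inserting 2: P = [[1, 2], [3, 8], [5]].
After inserting 6: P = [[1, 2, 6], [3, 8], [5]].
After inserting 7: P = [[1, 2, 6, 7], [3, 8], [5]].
After inserting 4: P = [[1, 2, 4, 7], [3, 6], [5, 8]].

The final insertion tableau P = [[1, 2, 4, 7], [3, 6], [5, 8]] has shape [4, 2, 2].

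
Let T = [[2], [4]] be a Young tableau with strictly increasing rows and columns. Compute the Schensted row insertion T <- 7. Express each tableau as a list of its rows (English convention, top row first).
7 is larger than every entry of row 1, so it is appended to row 1. The new tableau is [[2, 7], [4]].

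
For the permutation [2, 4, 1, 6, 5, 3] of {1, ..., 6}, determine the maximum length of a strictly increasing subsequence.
3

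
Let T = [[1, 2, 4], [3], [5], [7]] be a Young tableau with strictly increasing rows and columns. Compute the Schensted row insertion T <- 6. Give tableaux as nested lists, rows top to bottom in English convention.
6 is larger than every entry of row 1, so it is appended to row 1. The new tableau is [[1, 2, 4, 6], [3], [5], [7]].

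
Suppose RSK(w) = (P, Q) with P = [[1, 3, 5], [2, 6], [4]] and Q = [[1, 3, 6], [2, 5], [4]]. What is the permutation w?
4 2 6 1 3 5

Reverse the RSK construction: for i from n down to 1, find the cell of Q containing i, remove the entry at that cell from P, and reverse-bump it up through P; the value ejected from row 1 is w(i).

Step i=6: Q has 6 at row 1, column 3; remove that cell from P, ejecting 5. So w(6) = 5. P is now [[1, 3], [2, 6], [4]].
Step i=5: Q has 5 at row 2, column 2; remove 6 from row 2 of P and reverse-bump: 6 enters row 1 and ejects 3. So w(5) = 3. P is now [[1, 6], [2], [4]].
Step i=4: Q has 4 at row 3, column 1; remove 4 from row 3 of P and reverse-bump: 4 enters row 2 and ejects 2; 2 enters row 1 and ejects 1. So w(4) = 1. P is now [[2, 6], [4]].
Step i=3: Q has 3 at row 1, column 2; remove that cell from P, ejecting 6. So w(3) = 6. P is now [[2], [4]].
Step i=2: Q has 2 at row 2, column 1; remove 4 from row 2 of P and reverse-bump: 4 enters row 1 and ejects 2. So w(2) = 2. P is now [[4]].
Step i=1: Q has 1 at row 1, column 1; remove that cell from P, ejecting 4. So w(1) = 4. P is now [].

So w = 4 2 6 1 3 5.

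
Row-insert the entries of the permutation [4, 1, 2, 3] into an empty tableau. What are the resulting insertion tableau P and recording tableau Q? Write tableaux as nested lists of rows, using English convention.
P = [[1, 2, 3], [4]], Q = [[1, 3, 4], [2]]

Insert each entry of the permutation into P by Schensted row insertion, recording in Q the position of each new cell.

Insert 4: appended to row 1. P = [[4]].
Insert 1: 1 bumps 4 from row 1; 4 starts row 2. P = [[1], [4]].
Insert 2: appended to row 1. P = [[1, 2], [4]].
Insert 3: appended to row 1. P = [[1, 2, 3], [4]].

So P = [[1, 2, 3], [4]], Q = [[1, 3, 4], [2]].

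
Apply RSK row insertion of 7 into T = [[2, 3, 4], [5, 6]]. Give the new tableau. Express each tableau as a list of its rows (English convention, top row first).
[[2, 3, 4, 7], [5, 6]]

7 is larger than every entry of row 1, so it is appended to row 1. The new tableau is [[2, 3, 4, 7], [5, 6]].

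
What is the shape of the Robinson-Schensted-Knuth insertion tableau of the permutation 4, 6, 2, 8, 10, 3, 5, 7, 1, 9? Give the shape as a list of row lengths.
[5, 4, 1]

RSK row insertion gives P = [[1, 3, 5, 7, 9], [2, 6, 8, 10], [4]], which has shape [5, 4, 1].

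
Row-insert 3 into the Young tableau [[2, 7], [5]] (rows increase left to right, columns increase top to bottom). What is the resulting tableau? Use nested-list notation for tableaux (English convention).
[[2, 3], [5, 7]]

In row 1, 3 replaces 7 (the leftmost entry greater than 3); 7 is bumped to row 2. 7 is appended to row 2. The new tableau is [[2, 3], [5, 7]].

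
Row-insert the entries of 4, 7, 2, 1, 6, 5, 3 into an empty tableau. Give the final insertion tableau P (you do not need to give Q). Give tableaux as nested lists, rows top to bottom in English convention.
Insert 4: appended to row 1. P = [[4]].
Insert 7: appended to row 1. P = [[4, 7]].
Insert 2: 2 bumps 4 from row 1; 4 starts row 2. P = [[2, 7], [4]].
Insert 1: 1 bumps 2 from row 1; 2 bumps 4 from row 2; 4 starts row 3. P = [[1, 7], [2], [4]].
Insert 6: 6 bumps 7 from row 1; 7 appends to row 2. P = [[1, 6], [2, 7], [4]].
Insert 5: 5 bumps 6 from row 1; 6 bumps 7 from row 2; 7 appends to row 3. P = [[1, 5], [2, 6], [4, 7]].
Insert 3: 3 bumps 5 from row 1; 5 bumps 6 from row 2; 6 bumps 7 from row 3; 7 starts row 4. P = [[1, 3], [2, 5], [4, 6], [7]].

So P = [[1, 3], [2, 5], [4, 6], [7]].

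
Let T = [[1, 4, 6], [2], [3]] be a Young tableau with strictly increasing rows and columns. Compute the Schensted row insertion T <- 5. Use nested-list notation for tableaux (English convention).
In row 1, 5 replaces 6 (the leftmost entry greater than 5); 6 is bumped to row 2. 6 is appended to row 2. The new tableau is [[1, 4, 5], [2, 6], [3]].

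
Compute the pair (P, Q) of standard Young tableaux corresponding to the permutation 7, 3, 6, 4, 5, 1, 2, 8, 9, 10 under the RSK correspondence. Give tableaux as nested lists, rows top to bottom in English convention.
P = [[1, 2, 5, 8, 9, 10], [3, 4], [6], [7]], Q = [[1, 3, 5, 8, 9, 10], [2, 7], [4], [6]]

Insert each entry of the permutation into P by Schensted row insertion, recording in Q the position of each new cell.

Insert 7: appended to row 1. P = [[7]], Q = [[1]].
Insert 3: 3 bumps 7 from row 1; 7 starts row 2. P = [[3], [7]], Q = [[1], [2]].
Insert 6: appended to row 1. P = [[3, 6], [7]], Q = [[1, 3], [2]].
Insert 4: 4 bumps 6 from row 1; 6 bumps 7 from row 2; 7 starts row 3. P = [[3, 4], [6], [7]], Q = [[1, 3], [2], [4]].
Insert 5: appended to row 1. P = [[3, 4, 5], [6], [7]], Q = [[1, 3, 5], [2], [4]].
Insert 1: 1 bumps 3 from row 1; 3 bumps 6 from row 2; 6 bumps 7 from row 3; 7 starts row 4. P = [[1, 4, 5], [3], [6], [7]], Q = [[1, 3, 5], [2], [4], [6]].
Insert 2: 2 bumps 4 from row 1; 4 appends to row 2. P = [[1, 2, 5], [3, 4], [6], [7]], Q = [[1, 3, 5], [2, 7], [4], [6]].
Insert 8: appended to row 1. P = [[1, 2, 5, 8], [3, 4], [6], [7]], Q = [[1, 3, 5, 8], [2, 7], [4], [6]].
Insert 9: appended to row 1. P = [[1, 2, 5, 8, 9], [3, 4], [6], [7]], Q = [[1, 3, 5, 8, 9], [2, 7], [4], [6]].
Insert 10: appended to row 1. P = [[1, 2, 5, 8, 9, 10], [3, 4], [6], [7]], Q = [[1, 3, 5, 8, 9, 10], [2, 7], [4], [6]].

So P = [[1, 2, 5, 8, 9, 10], [3, 4], [6], [7]], Q = [[1, 3, 5, 8, 9, 10], [2, 7], [4], [6]].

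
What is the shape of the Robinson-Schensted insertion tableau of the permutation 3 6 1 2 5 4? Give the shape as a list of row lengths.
[3, 2, 1]

Row-insert each entry into an empty tableau.

After inserting 3: P = [[3]].
After inserting 6: P = [[3, 6]].
After inserting 1: P = [[1, 6], [3]].
After inserting 2: P = [[1, 2], [3, 6]].
After inserting 5: P = [[1, 2, 5], [3, 6]].
After inserting 4: P = [[1, 2, 4], [3, 5], [6]].

The final insertion tableau P = [[1, 2, 4], [3, 5], [6]] has shape [3, 2, 1].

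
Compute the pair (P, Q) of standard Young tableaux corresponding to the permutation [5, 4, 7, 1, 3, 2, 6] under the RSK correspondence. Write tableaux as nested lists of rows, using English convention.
P = [[1, 2, 6], [3, 7], [4], [5]], Q = [[1, 3, 7], [2, 5], [4], [6]]

Insert each entry of the permutation into P by Schensted row insertion, recording in Q the position of each new cell.

Insert 5: appended to row 1. P = [[5]].
Insert 4: 4 bumps 5 from row 1; 5 starts row 2. P = [[4], [5]].
Insert 7: appended to row 1. P = [[4, 7], [5]].
Insert 1: 1 bumps 4 from row 1; 4 bumps 5 from row 2; 5 starts row 3. P = [[1, 7], [4], [5]].
Insert 3: 3 bumps 7 from row 1; 7 appends to row 2. P = [[1, 3], [4, 7], [5]].
Insert 2: 2 bumps 3 from row 1; 3 bumps 4 from row 2; 4 bumps 5 from row 3; 5 starts row 4. P = [[1, 2], [3, 7], [4], [5]].
Insert 6: appended to row 1. P = [[1, 2, 6], [3, 7], [4], [5]].

So P = [[1, 2, 6], [3, 7], [4], [5]], Q = [[1, 3, 7], [2, 5], [4], [6]].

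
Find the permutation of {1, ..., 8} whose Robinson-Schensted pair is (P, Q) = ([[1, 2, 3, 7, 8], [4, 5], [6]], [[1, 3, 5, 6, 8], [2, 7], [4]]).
6 1 4 2 5 7 3 8

Reverse RSK: for i = n, n-1, ..., 1, locate i in Q, remove the corresponding corner cell from P, and reverse-bump its entry up through P; the value ejected from row 1 is w(i).

So w = 6 1 4 2 5 7 3 8.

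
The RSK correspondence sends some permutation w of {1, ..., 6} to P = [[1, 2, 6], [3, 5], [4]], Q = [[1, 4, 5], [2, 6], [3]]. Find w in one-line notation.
4 3 1 5 6 2

Reverse RSK: for i = n, n-1, ..., 1, locate i in Q, remove the corresponding corner cell from P, and reverse-bump its entry up through P; the value ejected from row 1 is w(i).

So w = 4 3 1 5 6 2.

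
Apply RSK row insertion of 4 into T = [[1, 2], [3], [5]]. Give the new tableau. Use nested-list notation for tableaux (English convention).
4 is larger than every entry of row 1, so it is appended to row 1. The new tableau is [[1, 2, 4], [3], [5]].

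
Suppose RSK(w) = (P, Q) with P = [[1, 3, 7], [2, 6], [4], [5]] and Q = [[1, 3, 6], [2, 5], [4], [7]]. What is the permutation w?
5 4 6 2 3 7 1

Reverse the RSK construction: for i from n down to 1, find the cell of Q containing i, remove the entry at that cell from P, and reverse-bump it up through P; the value ejected from row 1 is w(i).

Step i=7: Q has 7 at row 4, column 1; remove 5 from row 4 of P and reverse-bump: 5 enters row 3 and ejects 4; 4 enters row 2 and ejects 2; 2 enters row 1 and ejects 1. So w(7) = 1. P is now [[2, 3, 7], [4, 6], [5]].
Step i=6: Q has 6 at row 1, column 3; remove that cell from P, ejecting 7. So w(6) = 7. P is now [[2, 3], [4, 6], [5]].
Step i=5: Q has 5 at row 2, column 2; remove 6 from row 2 of P and reverse-bump: 6 enters row 1 and ejects 3. So w(5) = 3. P is now [[2, 6], [4], [5]].
Step i=4: Q has 4 at row 3, column 1; remove 5 from row 3 of P and reverse-bump: 5 enters row 2 and ejects 4; 4 enters row 1 and ejects 2. So w(4) = 2. P is now [[4, 6], [5]].
Step i=3: Q has 3 at row 1, column 2; remove that cell from P, ejecting 6. So w(3) = 6. P is now [[4], [5]].
Step i=2: Q has 2 at row 2, column 1; remove 5 from row 2 of P and reverse-bump: 5 enters row 1 and ejects 4. So w(2) = 4. P is now [[5]].
Step i=1: Q has 1 at row 1, column 1; remove that cell from P, ejecting 5. So w(1) = 5. P is now [].

So w = 5 4 6 2 3 7 1.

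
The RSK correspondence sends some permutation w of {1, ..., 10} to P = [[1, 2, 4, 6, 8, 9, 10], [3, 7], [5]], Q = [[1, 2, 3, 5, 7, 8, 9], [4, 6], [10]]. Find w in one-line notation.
1 3 5 4 7 6 8 9 10 2

Reverse the RSK construction: for i from n down to 1, find the cell of Q containing i, remove the entry at that cell from P, and reverse-bump it up through P; the value ejected from row 1 is w(i).

Step i=10: Q has 10 at row 3, column 1; remove 5 from row 3 of P and reverse-bump: 5 enters row 2 and ejects 3; 3 enters row 1 and ejects 2. So w(10) = 2. P is now [[1, 3, 4, 6, 8, 9, 10], [5, 7]].
Step i=9: Q has 9 at row 1, column 7; remove that cell from P, ejecting 10. So w(9) = 10. P is now [[1, 3, 4, 6, 8, 9], [5, 7]].
Step i=8: Q has 8 at row 1, column 6; remove that cell from P, ejecting 9. So w(8) = 9. P is now [[1, 3, 4, 6, 8], [5, 7]].
Step i=7: Q has 7 at row 1, column 5; remove that cell from P, ejecting 8. So w(7) = 8. P is now [[1, 3, 4, 6], [5, 7]].
Step i=6: Q has 6 at row 2, column 2; remove 7 from row 2 of P and reverse-bump: 7 enters row 1 and ejects 6. So w(6) = 6. P is now [[1, 3, 4, 7], [5]].
Step i=5: Q has 5 at row 1, column 4; remove that cell from P, ejecting 7. So w(5) = 7. P is now [[1, 3, 4], [5]].
Step i=4: Q has 4 at row 2, column 1; remove 5 from row 2 of P and reverse-bump: 5 enters row 1 and ejects 4. So w(4) = 4. P is now [[1, 3, 5]].
Step i=3: Q has 3 at row 1, column 3; remove that cell from P, ejecting 5. So w(3) = 5. P is now [[1, 3]].
Step i=2: Q has 2 at row 1, column 2; remove that cell from P, ejecting 3. So w(2) = 3. P is now [[1]].
Step i=1: Q has 1 at row 1, column 1; remove that cell from P, ejecting 1. So w(1) = 1. P is now [].

So w = 1 3 5 4 7 6 8 9 10 2.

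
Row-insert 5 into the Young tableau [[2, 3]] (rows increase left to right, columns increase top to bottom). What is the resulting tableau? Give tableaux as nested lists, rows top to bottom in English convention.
[[2, 3, 5]]

5 is larger than every entry of row 1, so it is appended to row 1. The new tableau is [[2, 3, 5]].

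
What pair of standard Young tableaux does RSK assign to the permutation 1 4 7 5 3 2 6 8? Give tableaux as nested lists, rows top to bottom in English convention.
Insert each entry of the permutation into P by Schensted row insertion, recording in Q the position of each new cell.

Insert 1: appended to row 1. P = [[1]].
Insert 4: appended to row 1. P = [[1, 4]].
Insert 7: appended to row 1. P = [[1, 4, 7]].
Insert 5: 5 bumps 7 from row 1; 7 starts row 2. P = [[1, 4, 5], [7]].
Insert 3: 3 bumps 4 from row 1; 4 bumps 7 from row 2; 7 starts row 3. P = [[1, 3, 5], [4], [7]].
Insert 2: 2 bumps 3 from row 1; 3 bumps 4 from row 2; 4 bumps 7 from row 3; 7 starts row 4. P = [[1, 2, 5], [3], [4], [7]].
Insert 6: appended to row 1. P = [[1, 2, 5, 6], [3], [4], [7]].
Insert 8: appended to row 1. P = [[1, 2, 5, 6, 8], [3], [4], [7]].

So P = [[1, 2, 5, 6, 8], [3], [4], [7]], Q = [[1, 2, 3, 7, 8], [4], [5], [6]].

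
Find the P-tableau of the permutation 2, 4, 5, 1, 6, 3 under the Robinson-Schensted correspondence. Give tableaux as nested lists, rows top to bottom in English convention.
P = [[1, 3, 5, 6], [2, 4]]

Insert 2: appended to row 1. P = [[2]].
Insert 4: appended to row 1. P = [[2, 4]].
Insert 5: appended to row 1. P = [[2, 4, 5]].
Insert 1: 1 bumps 2 from row 1; 2 starts row 2. P = [[1, 4, 5], [2]].
Insert 6: appended to row 1. P = [[1, 4, 5, 6], [2]].
Insert 3: 3 bumps 4 from row 1; 4 appends to row 2. P = [[1, 3, 5, 6], [2, 4]].

So P = [[1, 3, 5, 6], [2, 4]].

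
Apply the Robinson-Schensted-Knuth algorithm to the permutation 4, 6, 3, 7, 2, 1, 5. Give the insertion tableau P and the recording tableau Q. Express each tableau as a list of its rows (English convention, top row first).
P = [[1, 5, 7], [2, 6], [3], [4]], Q = [[1, 2, 4], [3, 7], [5], [6]]

Insert each entry of the permutation into P by Schensted row insertion, recording in Q the position of each new cell.

Insert 4: appended to row 1. P = [[4]].
Insert 6: appended to row 1. P = [[4, 6]].
Insert 3: 3 bumps 4 from row 1; 4 starts row 2. P = [[3, 6], [4]].
Insert 7: appended to row 1. P = [[3, 6, 7], [4]].
Insert 2: 2 bumps 3 from row 1; 3 bumps 4 from row 2; 4 starts row 3. P = [[2, 6, 7], [3], [4]].
Insert 1: 1 bumps 2 from row 1; 2 bumps 3 from row 2; 3 bumps 4 from row 3; 4 starts row 4. P = [[1, 6, 7], [2], [3], [4]].
Insert 5: 5 bumps 6 from row 1; 6 appends to row 2. P = [[1, 5, 7], [2, 6], [3], [4]].

So P = [[1, 5, 7], [2, 6], [3], [4]], Q = [[1, 2, 4], [3, 7], [5], [6]].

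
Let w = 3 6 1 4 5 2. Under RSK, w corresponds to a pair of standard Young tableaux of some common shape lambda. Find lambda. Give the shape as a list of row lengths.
Row-insert each entry into an empty tableau.

After inserting 3: P = [[3]].
After inserting 6: P = [[3, 6]].
After inserting 1: P = [[1, 6], [3]].
After inserting 4: P = [[1, 4], [3, 6]].
After inserting 5: P = [[1, 4, 5], [3, 6]].
After inserting 2: P = [[1, 2, 5], [3, 4], [6]].

The final insertion tableau P = [[1, 2, 5], [3, 4], [6]] has shape [3, 2, 1].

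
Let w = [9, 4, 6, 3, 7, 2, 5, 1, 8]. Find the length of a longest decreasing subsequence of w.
5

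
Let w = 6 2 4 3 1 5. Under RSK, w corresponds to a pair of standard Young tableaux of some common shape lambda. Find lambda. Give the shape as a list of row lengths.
[3, 1, 1, 1]

Row-insert each entry into an empty tableau.

After inserting 6: P = [[6]].
After inserting 2: P = [[2], [6]].
After inserting 4: P = [[2, 4], [6]].
After inserting 3: P = [[2, 3], [4], [6]].
After inserting 1: P = [[1, 3], [2], [4], [6]].
After inserting 5: P = [[1, 3, 5], [2], [4], [6]].

The final insertion tableau P = [[1, 3, 5], [2], [4], [6]] has shape [3, 1, 1, 1].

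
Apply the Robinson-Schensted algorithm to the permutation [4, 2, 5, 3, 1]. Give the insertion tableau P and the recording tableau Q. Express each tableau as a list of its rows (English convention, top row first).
Insert each entry of the permutation into P by Schensted row insertion, recording in Q the position of each new cell.

Insert 4: appended to row 1. P = [[4]], Q = [[1]].
Insert 2: 2 bumps 4 from row 1; 4 starts row 2. P = [[2], [4]], Q = [[1], [2]].
Insert 5: appended to row 1. P = [[2, 5], [4]], Q = [[1, 3], [2]].
Insert 3: 3 bumps 5 from row 1; 5 appends to row 2. P = [[2, 3], [4, 5]], Q = [[1, 3], [2, 4]].
Insert 1: 1 bumps 2 from row 1; 2 bumps 4 from row 2; 4 starts row 3. P = [[1, 3], [2, 5], [4]], Q = [[1, 3], [2, 4], [5]].

So P = [[1, 3], [2, 5], [4]], Q = [[1, 3], [2, 4], [5]].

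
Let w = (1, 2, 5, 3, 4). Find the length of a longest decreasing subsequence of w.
2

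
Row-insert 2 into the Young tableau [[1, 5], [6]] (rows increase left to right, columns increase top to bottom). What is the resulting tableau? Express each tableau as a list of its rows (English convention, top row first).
[[1, 2], [5], [6]]

In row 1, 2 replaces 5 (the leftmost entry greater than 2); 5 is bumped to row 2. In row 2, 5 replaces 6 (the leftmost entry greater than 5); 6 is bumped to row 3. 6 starts a new row 3. The new tableau is [[1, 2], [5], [6]].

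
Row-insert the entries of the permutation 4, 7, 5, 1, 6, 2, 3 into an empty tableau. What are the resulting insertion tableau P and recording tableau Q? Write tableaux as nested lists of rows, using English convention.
P = [[1, 2, 3], [4, 5, 6], [7]], Q = [[1, 2, 5], [3, 6, 7], [4]]

Insert each entry of the permutation into P by Schensted row insertion, recording in Q the position of each new cell.

Insert 4: appended to row 1. P = [[4]], Q = [[1]].
Insert 7: appended to row 1. P = [[4, 7]], Q = [[1, 2]].
Insert 5: 5 bumps 7 from row 1; 7 starts row 2. P = [[4, 5], [7]], Q = [[1, 2], [3]].
Insert 1: 1 bumps 4 from row 1; 4 bumps 7 from row 2; 7 starts row 3. P = [[1, 5], [4], [7]], Q = [[1, 2], [3], [4]].
Insert 6: appended to row 1. P = [[1, 5, 6], [4], [7]], Q = [[1, 2, 5], [3], [4]].
Insert 2: 2 bumps 5 from row 1; 5 appends to row 2. P = [[1, 2, 6], [4, 5], [7]], Q = [[1, 2, 5], [3, 6], [4]].
Insert 3: 3 bumps 6 from row 1; 6 appends to row 2. P = [[1, 2, 3], [4, 5, 6], [7]], Q = [[1, 2, 5], [3, 6, 7], [4]].

So P = [[1, 2, 3], [4, 5, 6], [7]], Q = [[1, 2, 5], [3, 6, 7], [4]].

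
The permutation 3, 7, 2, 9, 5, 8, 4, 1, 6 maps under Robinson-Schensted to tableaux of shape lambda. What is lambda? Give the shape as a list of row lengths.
Row-insert each entry into an empty tableau.

After inserting 3: P = [[3]].
After inserting 7: P = [[3, 7]].
After inserting 2: P = [[2, 7], [3]].
After inserting 9: P = [[2, 7, 9], [3]].
After inserting 5: P = [[2, 5, 9], [3, 7]].
After inserting 8: P = [[2, 5, 8], [3, 7, 9]].
After inserting 4: P = [[2, 4, 8], [3, 5, 9], [7]].
After inserting 1: P = [[1, 4, 8], [2, 5, 9], [3], [7]].
After inserting 6: P = [[1, 4, 6], [2, 5, 8], [3, 9], [7]].

The final insertion tableau P = [[1, 4, 6], [2, 5, 8], [3, 9], [7]] has shape [3, 3, 2, 1].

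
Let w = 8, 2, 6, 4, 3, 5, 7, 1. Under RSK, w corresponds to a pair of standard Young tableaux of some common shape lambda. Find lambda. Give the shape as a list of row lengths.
Row-insert each entry into an empty tableau.

After inserting 8: P = [[8]].
After inserting 2: P = [[2], [8]].
After inserting 6: P = [[2, 6], [8]].
After inserting 4: P = [[2, 4], [6], [8]].
After inserting 3: P = [[2, 3], [4], [6], [8]].
After inserting 5: P = [[2, 3, 5], [4], [6], [8]].
After inserting 7: P = [[2, 3, 5, 7], [4], [6], [8]].
After inserting 1: P = [[1, 3, 5, 7], [2], [4], [6], [8]].

The final insertion tableau P = [[1, 3, 5, 7], [2], [4], [6], [8]] has shape [4, 1, 1, 1, 1].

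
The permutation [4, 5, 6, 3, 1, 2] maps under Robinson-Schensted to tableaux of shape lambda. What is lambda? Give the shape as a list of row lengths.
[3, 2, 1]

RSK row insertion gives P = [[1, 2, 6], [3, 5], [4]], which has shape [3, 2, 1].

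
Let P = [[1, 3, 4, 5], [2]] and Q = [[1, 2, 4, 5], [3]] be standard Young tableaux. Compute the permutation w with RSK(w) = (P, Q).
Reverse the RSK construction: for i from n down to 1, find the cell of Q containing i, remove the entry at that cell from P, and reverse-bump it up through P; the value ejected from row 1 is w(i).

Step i=5: Q has 5 at row 1, column 4; remove that cell from P, ejecting 5. So w(5) = 5. P is now [[1, 3, 4], [2]].
Step i=4: Q has 4 at row 1, column 3; remove that cell from P, ejecting 4. So w(4) = 4. P is now [[1, 3], [2]].
Step i=3: Q has 3 at row 2, column 1; remove 2 from row 2 of P and reverse-bump: 2 enters row 1 and ejects 1. So w(3) = 1. P is now [[2, 3]].
Step i=2: Q has 2 at row 1, column 2; remove that cell from P, ejecting 3. So w(2) = 3. P is now [[2]].
Step i=1: Q has 1 at row 1, column 1; remove that cell from P, ejecting 2. So w(1) = 2. P is now [].

So w = 2 3 1 4 5.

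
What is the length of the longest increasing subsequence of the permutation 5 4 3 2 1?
1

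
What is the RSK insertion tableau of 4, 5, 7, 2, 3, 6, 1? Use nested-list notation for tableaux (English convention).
Insert 4: appended to row 1. P = [[4]].
Insert 5: appended to row 1. P = [[4, 5]].
Insert 7: appended to row 1. P = [[4, 5, 7]].
Insert 2: 2 bumps 4 from row 1; 4 starts row 2. P = [[2, 5, 7], [4]].
Insert 3: 3 bumps 5 from row 1; 5 appends to row 2. P = [[2, 3, 7], [4, 5]].
Insert 6: 6 bumps 7 from row 1; 7 appends to row 2. P = [[2, 3, 6], [4, 5, 7]].
Insert 1: 1 bumps 2 from row 1; 2 bumps 4 from row 2; 4 starts row 3. P = [[1, 3, 6], [2, 5, 7], [4]].

So P = [[1, 3, 6], [2, 5, 7], [4]].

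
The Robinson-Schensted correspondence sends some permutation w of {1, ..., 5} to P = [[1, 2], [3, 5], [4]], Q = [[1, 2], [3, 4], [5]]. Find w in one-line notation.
4 5 1 3 2

Reverse RSK: for i = n, n-1, ..., 1, locate i in Q, remove the corresponding corner cell from P, and reverse-bump its entry up through P; the value ejected from row 1 is w(i).

So w = 4 5 1 3 2.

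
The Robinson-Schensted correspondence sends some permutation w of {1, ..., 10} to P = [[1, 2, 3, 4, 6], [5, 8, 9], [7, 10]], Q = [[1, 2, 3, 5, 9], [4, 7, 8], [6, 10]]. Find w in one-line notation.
1 7 8 5 10 2 3 4 9 6

Reverse the RSK construction: for i from n down to 1, find the cell of Q containing i, remove the entry at that cell from P, and reverse-bump it up through P; the value ejected from row 1 is w(i).

Step i=10: Q has 10 at row 3, column 2; remove 10 from row 3 of P and reverse-bump: 10 enters row 2 and ejects 9; 9 enters row 1 and ejects 6. So w(10) = 6. P is now [[1, 2, 3, 4, 9], [5, 8, 10], [7]].
Step i=9: Q has 9 at row 1, column 5; remove that cell from P, ejecting 9. So w(9) = 9. P is now [[1, 2, 3, 4], [5, 8, 10], [7]].
Step i=8: Q has 8 at row 2, column 3; remove 10 from row 2 of P and reverse-bump: 10 enters row 1 and ejects 4. So w(8) = 4. P is now [[1, 2, 3, 10], [5, 8], [7]].
Step i=7: Q has 7 at row 2, column 2; remove 8 from row 2 of P and reverse-bump: 8 enters row 1 and ejects 3. So w(7) = 3. P is now [[1, 2, 8, 10], [5], [7]].
Step i=6: Q has 6 at row 3, column 1; remove 7 from row 3 of P and reverse-bump: 7 enters row 2 and ejects 5; 5 enters row 1 and ejects 2. So w(6) = 2. P is now [[1, 5, 8, 10], [7]].
Step i=5: Q has 5 at row 1, column 4; remove that cell from P, ejecting 10. So w(5) = 10. P is now [[1, 5, 8], [7]].
Step i=4: Q has 4 at row 2, column 1; remove 7 from row 2 of P and reverse-bump: 7 enters row 1 and ejects 5. So w(4) = 5. P is now [[1, 7, 8]].
Step i=3: Q has 3 at row 1, column 3; remove that cell from P, ejecting 8. So w(3) = 8. P is now [[1, 7]].
Step i=2: Q has 2 at row 1, column 2; remove that cell from P, ejecting 7. So w(2) = 7. P is now [[1]].
Step i=1: Q has 1 at row 1, column 1; remove that cell from P, ejecting 1. So w(1) = 1. P is now [].

So w = 1 7 8 5 10 2 3 4 9 6.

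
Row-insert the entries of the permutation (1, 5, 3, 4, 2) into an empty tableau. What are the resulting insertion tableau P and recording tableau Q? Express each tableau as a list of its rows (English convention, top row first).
P = [[1, 2, 4], [3], [5]], Q = [[1, 2, 4], [3], [5]]

Insert each entry of the permutation into P by Schensted row insertion, recording in Q the position of each new cell.

Insert 1: appended to row 1. P = [[1]].
Insert 5: appended to row 1. P = [[1, 5]].
Insert 3: 3 bumps 5 from row 1; 5 starts row 2. P = [[1, 3], [5]].
Insert 4: appended to row 1. P = [[1, 3, 4], [5]].
Insert 2: 2 bumps 3 from row 1; 3 bumps 5 from row 2; 5 starts row 3. P = [[1, 2, 4], [3], [5]].

So P = [[1, 2, 4], [3], [5]], Q = [[1, 2, 4], [3], [5]].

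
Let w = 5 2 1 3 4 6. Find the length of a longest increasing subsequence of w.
4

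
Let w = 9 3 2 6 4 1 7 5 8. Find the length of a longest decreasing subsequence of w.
4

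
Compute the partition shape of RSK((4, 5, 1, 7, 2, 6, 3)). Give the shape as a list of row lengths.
Row-insert each entry into an empty tableau.

After inserting 4: P = [[4]].
After inserting 5: P = [[4, 5]].
After inserting 1: P = [[1, 5], [4]].
After inserting 7: P = [[1, 5, 7], [4]].
After inserting 2: P = [[1, 2, 7], [4, 5]].
After inserting 6: P = [[1, 2, 6], [4, 5, 7]].
After inserting 3: P = [[1, 2, 3], [4, 5, 6], [7]].

The final insertion tableau P = [[1, 2, 3], [4, 5, 6], [7]] has shape [3, 3, 1].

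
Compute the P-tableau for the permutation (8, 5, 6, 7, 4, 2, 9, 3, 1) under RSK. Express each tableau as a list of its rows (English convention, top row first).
Insert 8: appended to row 1. P = [[8]].
Insert 5: 5 bumps 8 from row 1; 8 starts row 2. P = [[5], [8]].
Insert 6: appended to row 1. P = [[5, 6], [8]].
Insert 7: appended to row 1. P = [[5, 6, 7], [8]].
Insert 4: 4 bumps 5 from row 1; 5 bumps 8 from row 2; 8 starts row 3. P = [[4, 6, 7], [5], [8]].
Insert 2: 2 bumps 4 from row 1; 4 bumps 5 from row 2; 5 bumps 8 from row 3; 8 starts row 4. P = [[2, 6, 7], [4], [5], [8]].
Insert 9: appended to row 1. P = [[2, 6, 7, 9], [4], [5], [8]].
Insert 3: 3 bumps 6 from row 1; 6 appends to row 2. P = [[2, 3, 7, 9], [4, 6], [5], [8]].
Insert 1: 1 bumps 2 from row 1; 2 bumps 4 from row 2; 4 bumps 5 from row 3; 5 bumps 8 from row 4; 8 starts row 5. P = [[1, 3, 7, 9], [2, 6], [4], [5], [8]].

So P = [[1, 3, 7, 9], [2, 6], [4], [5], [8]].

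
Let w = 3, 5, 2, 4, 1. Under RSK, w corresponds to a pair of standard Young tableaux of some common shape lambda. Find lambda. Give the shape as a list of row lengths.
Row-insert each entry into an empty tableau.

After inserting 3: P = [[3]].
After inserting 5: P = [[3, 5]].
After inserting 2: P = [[2, 5], [3]].
After inserting 4: P = [[2, 4], [3, 5]].
After inserting 1: P = [[1, 4], [2, 5], [3]].

The final insertion tableau P = [[1, 4], [2, 5], [3]] has shape [2, 2, 1].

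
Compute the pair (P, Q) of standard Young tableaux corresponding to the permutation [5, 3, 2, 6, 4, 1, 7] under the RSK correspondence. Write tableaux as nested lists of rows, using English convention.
Insert each entry of the permutation into P by Schensted row insertion, recording in Q the position of each new cell.

Insert 5: appended to row 1. P = [[5]].
Insert 3: 3 bumps 5 from row 1; 5 starts row 2. P = [[3], [5]].
Insert 2: 2 bumps 3 from row 1; 3 bumps 5 from row 2; 5 starts row 3. P = [[2], [3], [5]].
Insert 6: appended to row 1. P = [[2, 6], [3], [5]].
Insert 4: 4 bumps 6 from row 1; 6 appends to row 2. P = [[2, 4], [3, 6], [5]].
Insert 1: 1 bumps 2 from row 1; 2 bumps 3 from row 2; 3 bumps 5 from row 3; 5 starts row 4. P = [[1, 4], [2, 6], [3], [5]].
Insert 7: appended to row 1. P = [[1, 4, 7], [2, 6], [3], [5]].

So P = [[1, 4, 7], [2, 6], [3], [5]], Q = [[1, 4, 7], [2, 5], [3], [6]].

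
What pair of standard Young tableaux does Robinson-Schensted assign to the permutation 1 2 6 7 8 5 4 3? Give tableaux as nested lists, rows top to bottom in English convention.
P = [[1, 2, 3, 7, 8], [4], [5], [6]], Q = [[1, 2, 3, 4, 5], [6], [7], [8]]

Insert each entry of the permutation into P by Schensted row insertion, recording in Q the position of each new cell.

Insert 1: appended to row 1. P = [[1]].
Insert 2: appended to row 1. P = [[1, 2]].
Insert 6: appended to row 1. P = [[1, 2, 6]].
Insert 7: appended to row 1. P = [[1, 2, 6, 7]].
Insert 8: appended to row 1. P = [[1, 2, 6, 7, 8]].
Insert 5: 5 bumps 6 from row 1; 6 starts row 2. P = [[1, 2, 5, 7, 8], [6]].
Insert 4: 4 bumps 5 from row 1; 5 bumps 6 from row 2; 6 starts row 3. P = [[1, 2, 4, 7, 8], [5], [6]].
Insert 3: 3 bumps 4 from row 1; 4 bumps 5 from row 2; 5 bumps 6 from row 3; 6 starts row 4. P = [[1, 2, 3, 7, 8], [4], [5], [6]].

So P = [[1, 2, 3, 7, 8], [4], [5], [6]], Q = [[1, 2, 3, 4, 5], [6], [7], [8]].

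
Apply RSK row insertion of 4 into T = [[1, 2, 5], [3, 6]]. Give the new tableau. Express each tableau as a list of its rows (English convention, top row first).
[[1, 2, 4], [3, 5], [6]]

In row 1, 4 replaces 5 (the leftmost entry greater than 4); 5 is bumped to row 2. In row 2, 5 replaces 6 (the leftmost entry greater than 5); 6 is bumped to row 3. 6 starts a new row 3. The new tableau is [[1, 2, 4], [3, 5], [6]].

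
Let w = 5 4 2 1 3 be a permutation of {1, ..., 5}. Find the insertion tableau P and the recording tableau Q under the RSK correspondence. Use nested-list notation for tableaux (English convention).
Insert each entry of the permutation into P by Schensted row insertion, recording in Q the position of each new cell.

After inserting 5: P = [[5]].
After inserting 4: P = [[4], [5]].
After inserting 2: P = [[2], [4], [5]].
After inserting 1: P = [[1], [2], [4], [5]].
After inserting 3: P = [[1, 3], [2], [4], [5]].

So P = [[1, 3], [2], [4], [5]], Q = [[1, 5], [2], [3], [4]].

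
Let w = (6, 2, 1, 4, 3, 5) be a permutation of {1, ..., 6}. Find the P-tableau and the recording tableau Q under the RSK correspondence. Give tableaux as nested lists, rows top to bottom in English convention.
P = [[1, 3, 5], [2, 4], [6]], Q = [[1, 4, 6], [2, 5], [3]]

Insert each entry of the permutation into P by Schensted row insertion, recording in Q the position of each new cell.

After inserting 6: P = [[6]].
After inserting 2: P = [[2], [6]].
After inserting 1: P = [[1], [2], [6]].
After inserting 4: P = [[1, 4], [2], [6]].
After inserting 3: P = [[1, 3], [2, 4], [6]].
After inserting 5: P = [[1, 3, 5], [2, 4], [6]].

So P = [[1, 3, 5], [2, 4], [6]], Q = [[1, 4, 6], [2, 5], [3]].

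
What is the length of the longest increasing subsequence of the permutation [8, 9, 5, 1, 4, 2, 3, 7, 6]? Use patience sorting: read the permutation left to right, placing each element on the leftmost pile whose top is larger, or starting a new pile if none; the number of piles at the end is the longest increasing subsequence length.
8: new pile. tops = [8]
9: new pile. tops = [8, 9]
5: onto pile 1 (replacing 8). tops = [5, 9]
1: onto pile 1 (replacing 5). tops = [1, 9]
4: onto pile 2 (replacing 9). tops = [1, 4]
2: onto pile 2 (replacing 4). tops = [1, 2]
3: new pile. tops = [1, 2, 3]
7: new pile. tops = [1, 2, 3, 7]
6: onto pile 4 (replacing 7). tops = [1, 2, 3, 6]

4 piles, so the longest increasing subsequence has length 4.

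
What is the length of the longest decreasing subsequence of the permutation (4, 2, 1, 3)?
3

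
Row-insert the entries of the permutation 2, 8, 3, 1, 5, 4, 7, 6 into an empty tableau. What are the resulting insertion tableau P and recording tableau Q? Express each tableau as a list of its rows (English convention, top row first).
Insert each entry of the permutation into P by Schensted row insertion, recording in Q the position of each new cell.

Insert 2: appended to row 1. P = [[2]], Q = [[1]].
Insert 8: appended to row 1. P = [[2, 8]], Q = [[1, 2]].
Insert 3: 3 bumps 8 from row 1; 8 starts row 2. P = [[2, 3], [8]], Q = [[1, 2], [3]].
Insert 1: 1 bumps 2 from row 1; 2 bumps 8 from row 2; 8 starts row 3. P = [[1, 3], [2], [8]], Q = [[1, 2], [3], [4]].
Insert 5: appended to row 1. P = [[1, 3, 5], [2], [8]], Q = [[1, 2, 5], [3], [4]].
Insert 4: 4 bumps 5 from row 1; 5 appends to row 2. P = [[1, 3, 4], [2, 5], [8]], Q = [[1, 2, 5], [3, 6], [4]].
Insert 7: appended to row 1. P = [[1, 3, 4, 7], [2, 5], [8]], Q = [[1, 2, 5, 7], [3, 6], [4]].
Insert 6: 6 bumps 7 from row 1; 7 appends to row 2. P = [[1, 3, 4, 6], [2, 5, 7], [8]], Q = [[1, 2, 5, 7], [3, 6, 8], [4]].

So P = [[1, 3, 4, 6], [2, 5, 7], [8]], Q = [[1, 2, 5, 7], [3, 6, 8], [4]].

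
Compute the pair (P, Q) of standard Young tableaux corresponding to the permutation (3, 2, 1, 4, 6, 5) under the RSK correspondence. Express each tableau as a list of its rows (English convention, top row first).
Insert each entry of the permutation into P by Schensted row insertion, recording in Q the position of each new cell.

Insert 3: appended to row 1. P = [[3]].
Insert 2: 2 bumps 3 from row 1; 3 starts row 2. P = [[2], [3]].
Insert 1: 1 bumps 2 from row 1; 2 bumps 3 from row 2; 3 starts row 3. P = [[1], [2], [3]].
Insert 4: appended to row 1. P = [[1, 4], [2], [3]].
Insert 6: appended to row 1. P = [[1, 4, 6], [2], [3]].
Insert 5: 5 bumps 6 from row 1; 6 appends to row 2. P = [[1, 4, 5], [2, 6], [3]].

So P = [[1, 4, 5], [2, 6], [3]], Q = [[1, 4, 5], [2, 6], [3]].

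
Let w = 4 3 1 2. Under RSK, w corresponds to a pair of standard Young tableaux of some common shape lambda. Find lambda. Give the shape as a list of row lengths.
[2, 1, 1]

Row-insert each entry into an empty tableau.

After inserting 4: P = [[4]].
After inserting 3: P = [[3], [4]].
After inserting 1: P = [[1], [3], [4]].
After inserting 2: P = [[1, 2], [3], [4]].

The final insertion tableau P = [[1, 2], [3], [4]] has shape [2, 1, 1].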